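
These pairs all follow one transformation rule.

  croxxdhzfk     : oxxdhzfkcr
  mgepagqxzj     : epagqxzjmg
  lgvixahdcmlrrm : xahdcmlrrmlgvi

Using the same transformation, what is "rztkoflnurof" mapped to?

koflnurofrzt

In each case the input is transformed by: move the last 3 characters to the front (rotate right by 3), then swap the front and back halves of the string.
Starting from "rztkoflnurof": after the first operation, "rofrztkoflnu"; after the second, "koflnurofrzt".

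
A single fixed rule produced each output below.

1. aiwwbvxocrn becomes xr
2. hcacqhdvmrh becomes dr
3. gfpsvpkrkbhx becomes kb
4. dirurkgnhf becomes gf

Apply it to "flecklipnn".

What's happening: keep one character in every 3, starting at position 1 (positions 1st, 4th, 7th, ...), then delete the first 2 characters.
"flecklipnn" → "fcin" → "in".

in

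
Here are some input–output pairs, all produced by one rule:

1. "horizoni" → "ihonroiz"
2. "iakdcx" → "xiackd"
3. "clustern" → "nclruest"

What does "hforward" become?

dhfroarw

The pattern: swap the first and last characters, then take characters alternately from the front and the back (1st, last, 2nd, 2nd-last, ...).
For "hforward", step one produces "dforwarh"; step two turns that into "dhfroarw".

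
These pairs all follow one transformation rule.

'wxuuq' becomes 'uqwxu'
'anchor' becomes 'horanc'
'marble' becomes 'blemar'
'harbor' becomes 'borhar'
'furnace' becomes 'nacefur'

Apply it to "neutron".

tronneu

Each output is the input with this applied: move the first 3 characters to the end (rotate left by 3).
Applying that to "neutron" gives "tronneu".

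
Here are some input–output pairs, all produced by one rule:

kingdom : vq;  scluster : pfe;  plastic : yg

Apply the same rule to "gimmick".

vv

The rule is to keep one character in every 3, starting at position 2 (positions 2nd, 5th, 8th, ...), then shift every letter 13 places forward in the alphabet (wrapping around) — i.e. ROT13.
Applying both steps to "gimmick": "ii", then "vv".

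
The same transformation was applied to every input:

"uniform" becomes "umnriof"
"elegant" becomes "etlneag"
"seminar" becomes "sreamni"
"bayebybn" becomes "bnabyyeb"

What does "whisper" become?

wrheips

The pattern: take characters alternately from the front and the back (1st, last, 2nd, 2nd-last, ...).
On "whisper" that produces "wrheips".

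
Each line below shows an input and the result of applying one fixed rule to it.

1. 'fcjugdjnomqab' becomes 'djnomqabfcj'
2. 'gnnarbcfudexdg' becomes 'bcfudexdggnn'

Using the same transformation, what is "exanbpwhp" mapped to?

In each case the input is transformed by: move the first 3 characters to the end (rotate left by 3), then delete the first 2 characters.
For "exanbpwhp", step one produces "nbpwhpexa"; step two turns that into "pwhpexa".

pwhpexa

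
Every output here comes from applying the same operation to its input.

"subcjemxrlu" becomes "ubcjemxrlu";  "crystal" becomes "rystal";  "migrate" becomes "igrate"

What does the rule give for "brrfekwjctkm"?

In each case the input is transformed by: delete the first character.
Applying that to "brrfekwjctkm" gives "rrfekwjctkm".

rrfekwjctkm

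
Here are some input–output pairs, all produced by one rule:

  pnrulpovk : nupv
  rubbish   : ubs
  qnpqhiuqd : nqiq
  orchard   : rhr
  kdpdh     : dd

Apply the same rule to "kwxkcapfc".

wkaf

The rule is to keep every other character starting from the second (positions 2nd, 4th, 6th, ...).
So "kwxkcapfc" becomes "wkaf".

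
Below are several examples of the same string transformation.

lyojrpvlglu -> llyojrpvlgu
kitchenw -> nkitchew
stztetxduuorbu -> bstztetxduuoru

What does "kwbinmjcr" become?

ckwbinmjr

The transformation: move the last character to the front, then swap the first and last characters.
Working it through for "kwbinmjcr": intermediate "rkwbinmjc", final "ckwbinmjr".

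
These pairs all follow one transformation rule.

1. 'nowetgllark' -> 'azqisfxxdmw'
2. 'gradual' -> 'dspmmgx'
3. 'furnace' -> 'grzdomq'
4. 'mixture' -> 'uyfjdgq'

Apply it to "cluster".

What's happening: swap each adjacent pair of characters (1↔2, 3↔4, ...), then shift every letter 12 places forward in the alphabet (wrapping around).
Applying both steps to "cluster": "lcsuetr", then "xoegqfd".
(Check on "nowetgllark": → "onewgtllrak" → "azqisfxxdmw" ✓)

xoegqfd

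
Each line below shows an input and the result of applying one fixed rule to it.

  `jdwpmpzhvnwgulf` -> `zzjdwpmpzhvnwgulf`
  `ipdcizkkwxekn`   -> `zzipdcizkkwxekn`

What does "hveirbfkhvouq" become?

The transformation: prepend "zz".
Applying that to "hveirbfkhvouq" gives "zzhveirbfkhvouq".

zzhveirbfkhvouq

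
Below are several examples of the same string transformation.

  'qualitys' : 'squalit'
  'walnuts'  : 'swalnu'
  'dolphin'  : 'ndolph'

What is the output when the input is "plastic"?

cplast

Looking at the pairs, the operation is to move the last character to the front, then delete the last character.
On "plastic": the first step gives "cplasti", and the second then gives "cplast".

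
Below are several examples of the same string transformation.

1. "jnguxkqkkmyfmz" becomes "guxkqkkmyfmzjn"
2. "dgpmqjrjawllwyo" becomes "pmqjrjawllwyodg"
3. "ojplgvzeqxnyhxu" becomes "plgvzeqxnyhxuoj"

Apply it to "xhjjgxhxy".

The pattern: move the first 2 characters to the end (rotate left by 2).
On "xhjjgxhxy" that produces "jjgxhxyxh".

jjgxhxyxh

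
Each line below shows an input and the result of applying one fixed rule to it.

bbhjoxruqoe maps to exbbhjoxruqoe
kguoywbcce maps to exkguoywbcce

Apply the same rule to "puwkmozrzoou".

What's happening: prepend "ex".
Doing the same to "puwkmozrzoou": "expuwkmozrzoou".

expuwkmozrzoou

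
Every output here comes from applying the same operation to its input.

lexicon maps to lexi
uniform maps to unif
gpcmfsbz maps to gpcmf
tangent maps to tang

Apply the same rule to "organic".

orga

The transformation: delete the last 3 characters.
On "organic" that produces "orga".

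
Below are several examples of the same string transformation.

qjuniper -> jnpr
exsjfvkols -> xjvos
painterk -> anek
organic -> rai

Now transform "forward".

The transformation: keep every other character starting from the second (positions 2nd, 4th, 6th, ...).
For "forward" the result is "owr".

owr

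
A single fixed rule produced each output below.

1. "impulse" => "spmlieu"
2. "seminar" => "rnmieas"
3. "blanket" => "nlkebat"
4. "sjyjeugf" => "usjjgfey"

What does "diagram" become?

The rule is to sort the characters into reverse alphabetical order, then move the first character to the end.
Working it through for "diagram": intermediate "rmigdaa", final "migdaar".

migdaar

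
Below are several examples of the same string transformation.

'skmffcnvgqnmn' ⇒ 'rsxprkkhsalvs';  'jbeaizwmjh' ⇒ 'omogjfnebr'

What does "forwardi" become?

inktwbfw

In each case the input is transformed by: shift every letter 5 places forward in the alphabet (wrapping around), then move the last 2 characters to the front (rotate right by 2).
Working it through for "forwardi": intermediate "ktwbfwin", final "inktwbfw".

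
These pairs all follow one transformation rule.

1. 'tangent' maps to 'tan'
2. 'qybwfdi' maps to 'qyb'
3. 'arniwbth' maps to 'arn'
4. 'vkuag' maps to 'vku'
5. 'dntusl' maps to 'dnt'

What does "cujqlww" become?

Looking at the pairs, the operation is to keep only the first 3 characters.
"cujqlww" → "cuj".

cuj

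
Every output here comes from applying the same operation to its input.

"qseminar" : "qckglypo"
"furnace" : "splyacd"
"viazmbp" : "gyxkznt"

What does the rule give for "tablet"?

yzjcrr

The pattern: shift every letter 2 places backward in the alphabet (wrapping around), then move the first character to the end.
Working it through for "tablet": intermediate "ryzjcr", final "yzjcrr".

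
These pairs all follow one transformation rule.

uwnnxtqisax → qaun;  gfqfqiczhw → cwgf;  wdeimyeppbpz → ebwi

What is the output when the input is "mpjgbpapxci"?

acmg

What's happening: keep one character in every 3, starting at position 1 (positions 1st, 4th, 7th, ...), then swap the front and back halves of the string.
Applying that to "mpjgbpapxci" gives "acmg".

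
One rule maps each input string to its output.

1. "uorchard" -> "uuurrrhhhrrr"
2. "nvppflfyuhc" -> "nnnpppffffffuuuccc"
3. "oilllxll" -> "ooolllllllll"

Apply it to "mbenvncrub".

The rule is to keep every other character starting from the first (positions 1st, 3rd, 5th, ...), then repeat every character 3 times.
Doing the same to "mbenvncrub": "mmmeeevvvcccuuu".

mmmeeevvvcccuuu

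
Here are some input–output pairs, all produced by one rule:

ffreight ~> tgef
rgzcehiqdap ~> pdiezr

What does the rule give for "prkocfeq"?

In each case the input is transformed by: reverse the string, then keep every other character starting from the first (positions 1st, 3rd, 5th, ...).
Applying both steps to "prkocfeq": "qefcokrp", then "qfor".

qfor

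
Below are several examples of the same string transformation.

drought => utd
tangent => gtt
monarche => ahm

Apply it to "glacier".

crg

The pattern: keep one character in every 3, starting at position 1 (positions 1st, 4th, 7th, ...), then move the first character to the end.
For "glacier", step one produces "gcr"; step two turns that into "crg".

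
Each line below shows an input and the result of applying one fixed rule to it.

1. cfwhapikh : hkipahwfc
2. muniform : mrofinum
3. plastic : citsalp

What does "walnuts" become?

In each case the input is transformed by: reverse the string.
For "walnuts" the result is "stunlaw".

stunlaw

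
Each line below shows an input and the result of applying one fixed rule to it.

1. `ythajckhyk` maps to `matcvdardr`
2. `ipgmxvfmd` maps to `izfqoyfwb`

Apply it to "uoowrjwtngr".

What's happening: move the first character to the end, then shift every letter 7 places backward in the alphabet (wrapping around).
Applying both steps to "uoowrjwtngr": "oowrjwtngru", then "hhpkcpmgzkn".

hhpkcpmgzkn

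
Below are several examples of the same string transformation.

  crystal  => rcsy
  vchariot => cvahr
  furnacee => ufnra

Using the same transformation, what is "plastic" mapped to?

lpsa

The transformation: delete the last 3 characters, then swap each adjacent pair of characters (1↔2, 3↔4, ...).
"plastic" → "plas" → "lpsa".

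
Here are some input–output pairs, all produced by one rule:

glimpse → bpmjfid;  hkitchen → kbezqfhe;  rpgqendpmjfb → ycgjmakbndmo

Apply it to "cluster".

obqpriz

What's happening: shift every letter 3 places backward in the alphabet (wrapping around), then reverse the string.
For "cluster" the result is "obqpriz".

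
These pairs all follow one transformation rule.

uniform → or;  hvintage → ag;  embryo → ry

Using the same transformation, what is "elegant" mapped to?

an

The transformation: move the last character to the front, then keep only the last 2 characters.
Starting from "elegant": after the first operation, "telegan"; after the second, "an".
(Check on "embryo": → "oembry" → "ry" ✓)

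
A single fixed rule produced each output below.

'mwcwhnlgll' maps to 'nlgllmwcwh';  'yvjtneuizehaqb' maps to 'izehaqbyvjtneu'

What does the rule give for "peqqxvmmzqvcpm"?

mzqvcpmpeqqxvm

The transformation: swap the front and back halves of the string.
So "peqqxvmmzqvcpm" becomes "mzqvcpmpeqqxvm".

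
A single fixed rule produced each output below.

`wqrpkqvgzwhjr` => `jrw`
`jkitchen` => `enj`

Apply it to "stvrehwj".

wjs

The rule is to move the first character to the end, then keep only the last 3 characters.
On "stvrehwj" that produces "wjs".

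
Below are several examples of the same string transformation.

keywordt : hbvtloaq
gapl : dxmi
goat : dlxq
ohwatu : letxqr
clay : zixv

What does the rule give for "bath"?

yxqe

The pattern: shift every letter 3 places backward in the alphabet (wrapping around).
On "bath" that produces "yxqe".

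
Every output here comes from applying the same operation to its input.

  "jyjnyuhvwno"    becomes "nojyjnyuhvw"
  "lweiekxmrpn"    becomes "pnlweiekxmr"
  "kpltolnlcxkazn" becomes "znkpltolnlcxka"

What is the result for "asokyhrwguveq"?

eqasokyhrwguv

The rule is to move the last 2 characters to the front (rotate right by 2).
Applying that to "asokyhrwguveq" gives "eqasokyhrwguv".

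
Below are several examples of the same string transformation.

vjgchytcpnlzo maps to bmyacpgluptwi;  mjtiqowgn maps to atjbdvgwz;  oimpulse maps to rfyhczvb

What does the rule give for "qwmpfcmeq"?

drzpsczjd

The pattern: reverse the string, then shift every letter 13 places forward in the alphabet (wrapping around) — i.e. ROT13.
For "qwmpfcmeq" the result is "drzpsczjd".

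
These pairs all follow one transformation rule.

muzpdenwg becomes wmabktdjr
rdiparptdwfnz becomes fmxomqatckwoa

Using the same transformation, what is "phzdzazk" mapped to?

wawxwhme

What's happening: shift every letter 3 places backward in the alphabet (wrapping around), then move the first 2 characters to the end (rotate left by 2).
For "phzdzazk", step one produces "mewawxwh"; step two turns that into "wawxwhme".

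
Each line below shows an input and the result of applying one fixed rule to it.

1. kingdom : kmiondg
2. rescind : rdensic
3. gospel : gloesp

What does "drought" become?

What's happening: take characters alternately from the front and the back (1st, last, 2nd, 2nd-last, ...).
On "drought" that produces "dtrhogu".

dtrhogu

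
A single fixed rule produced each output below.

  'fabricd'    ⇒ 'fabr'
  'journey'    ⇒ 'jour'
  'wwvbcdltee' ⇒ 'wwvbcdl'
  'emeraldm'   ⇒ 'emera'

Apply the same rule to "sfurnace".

sfurn

Looking at the pairs, the operation is to delete the last 3 characters.
"sfurnace" → "sfurn".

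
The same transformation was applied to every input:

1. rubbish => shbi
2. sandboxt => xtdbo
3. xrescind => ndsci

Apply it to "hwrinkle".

leink

Each output is the input with this applied: delete the first 3 characters, then move the last 2 characters to the front (rotate right by 2).
"hwrinkle" → "inkle" → "leink".
(Check on "rubbish": → "bish" → "shbi" ✓)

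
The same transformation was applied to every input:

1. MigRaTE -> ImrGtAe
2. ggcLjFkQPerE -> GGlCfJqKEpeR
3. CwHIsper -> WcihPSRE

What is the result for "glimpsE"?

The rule is to flip the case of every letter, then swap each adjacent pair of characters (1↔2, 3↔4, ...).
For "glimpsE", step one produces "GLIMPSe"; step two turns that into "LGMISPe".

LGMISPe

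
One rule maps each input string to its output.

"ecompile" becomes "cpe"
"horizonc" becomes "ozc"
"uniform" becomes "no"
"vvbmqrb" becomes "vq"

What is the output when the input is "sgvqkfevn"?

What's happening: keep one character in every 3, starting at position 2 (positions 2nd, 5th, 8th, ...).
For "sgvqkfevn" the result is "gkv".

gkv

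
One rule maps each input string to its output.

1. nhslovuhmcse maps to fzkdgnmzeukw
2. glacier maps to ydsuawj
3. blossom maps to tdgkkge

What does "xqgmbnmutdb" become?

Looking at the pairs, the operation is to shift every letter 8 places backward in the alphabet (wrapping around).
For "xqgmbnmutdb" the result is "piyetfemlvt".

piyetfemlvt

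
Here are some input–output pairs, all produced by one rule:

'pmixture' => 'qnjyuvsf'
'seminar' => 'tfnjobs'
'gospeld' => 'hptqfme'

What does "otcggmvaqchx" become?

pudhhnwbrdiy

In each case the input is transformed by: shift every letter 1 place forward in the alphabet (wrapping around).
On "otcggmvaqchx" that produces "pudhhnwbrdiy".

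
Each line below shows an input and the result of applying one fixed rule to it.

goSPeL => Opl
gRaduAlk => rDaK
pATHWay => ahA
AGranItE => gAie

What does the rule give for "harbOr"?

What's happening: flip the case of every letter, then keep every other character starting from the second (positions 2nd, 4th, 6th, ...).
Starting from "harbOr": after the first operation, "HARBoR"; after the second, "ABR".

ABR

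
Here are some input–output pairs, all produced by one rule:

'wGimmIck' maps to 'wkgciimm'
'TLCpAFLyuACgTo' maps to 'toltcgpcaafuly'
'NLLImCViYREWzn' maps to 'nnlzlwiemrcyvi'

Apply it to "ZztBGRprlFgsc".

zczstgbfglrrp

Rule — take characters alternately from the front and the back (1st, last, 2nd, 2nd-last, ...), then convert every letter to lowercase.
On "ZztBGRprlFgsc": the first step gives "ZczstgBFGlRrp", and the second then gives "zczstgbfglrrp".
(Check on "TLCpAFLyuACgTo": → "ToLTCgpCAAFuLy" → "toltcgpcaafuly" ✓)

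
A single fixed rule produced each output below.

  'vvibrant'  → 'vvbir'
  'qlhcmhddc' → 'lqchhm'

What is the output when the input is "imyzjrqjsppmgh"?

The transformation: delete the last 3 characters, then swap each adjacent pair of characters (1↔2, 3↔4, ...).
"imyzjrqjsppmgh" → "mizyrjjqpsp".

mizyrjjqpsp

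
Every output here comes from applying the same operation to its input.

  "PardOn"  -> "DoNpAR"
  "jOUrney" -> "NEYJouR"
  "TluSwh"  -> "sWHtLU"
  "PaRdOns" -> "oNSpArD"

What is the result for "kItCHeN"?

Rule — flip the case of every letter, then move the last 3 characters to the front (rotate right by 3).
On "kItCHeN" that produces "hEnKiTc".

hEnKiTc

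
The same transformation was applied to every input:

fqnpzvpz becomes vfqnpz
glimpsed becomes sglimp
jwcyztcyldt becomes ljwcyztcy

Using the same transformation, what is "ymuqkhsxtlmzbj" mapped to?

In each case the input is transformed by: delete the last 2 characters, then move the last character to the front.
"ymuqkhsxtlmzbj" → "ymuqkhsxtlmz" → "zymuqkhsxtlm".

zymuqkhsxtlm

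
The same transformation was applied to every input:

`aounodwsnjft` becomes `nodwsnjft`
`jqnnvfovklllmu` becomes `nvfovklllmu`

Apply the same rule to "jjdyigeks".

In each case the input is transformed by: delete the first 3 characters.
So "jjdyigeks" becomes "yigeks".

yigeks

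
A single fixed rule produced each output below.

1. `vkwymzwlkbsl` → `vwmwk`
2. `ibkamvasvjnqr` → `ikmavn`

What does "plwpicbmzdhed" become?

pwibzh

The rule is to delete the last 2 characters, then keep every other character starting from the first (positions 1st, 3rd, 5th, ...).
Applying both steps to "plwpicbmzdhed": "plwpicbmzdh", then "pwibzh".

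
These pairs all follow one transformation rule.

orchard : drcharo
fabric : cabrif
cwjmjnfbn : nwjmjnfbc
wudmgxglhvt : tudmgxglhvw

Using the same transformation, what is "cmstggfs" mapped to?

What's happening: swap the first and last characters.
Doing the same to "cmstggfs": "smstggfc".

smstggfc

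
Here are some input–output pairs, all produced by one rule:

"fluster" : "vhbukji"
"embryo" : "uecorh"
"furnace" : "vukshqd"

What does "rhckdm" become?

hcxtsa

Rule — take characters alternately from the front and the back (1st, last, 2nd, 2nd-last, ...), then shift every letter 10 places backward in the alphabet (wrapping around).
Applying that to "rhckdm" gives "hcxtsa".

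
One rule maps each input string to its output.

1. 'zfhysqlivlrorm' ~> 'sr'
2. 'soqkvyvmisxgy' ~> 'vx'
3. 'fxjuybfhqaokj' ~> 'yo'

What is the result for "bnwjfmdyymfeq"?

ff

The transformation: keep every other character starting from the first (positions 1st, 3rd, 5th, ...), then keep one character in every 3, starting at position 3 (positions 3rd, 6th, 9th, ...).
For "bnwjfmdyymfeq", step one produces "bwfdyfq"; step two turns that into "ff".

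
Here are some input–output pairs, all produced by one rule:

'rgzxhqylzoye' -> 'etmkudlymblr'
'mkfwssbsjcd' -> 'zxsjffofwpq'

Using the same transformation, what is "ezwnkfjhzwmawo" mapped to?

The rule is to shift every letter 13 places forward in the alphabet (wrapping around) — i.e. ROT13.
For "ezwnkfjhzwmawo" the result is "rmjaxswumjznjb".

rmjaxswumjznjb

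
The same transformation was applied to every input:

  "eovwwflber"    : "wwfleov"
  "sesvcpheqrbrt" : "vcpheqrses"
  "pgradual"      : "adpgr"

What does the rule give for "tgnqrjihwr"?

The pattern: delete the last 3 characters, then move the first 3 characters to the end (rotate left by 3).
Working it through for "tgnqrjihwr": intermediate "tgnqrji", final "qrjitgn".

qrjitgn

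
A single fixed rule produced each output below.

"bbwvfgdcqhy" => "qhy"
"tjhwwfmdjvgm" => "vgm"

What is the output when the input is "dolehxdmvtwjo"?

wjo

The pattern: keep only the last 3 characters.
On "dolehxdmvtwjo" that produces "wjo".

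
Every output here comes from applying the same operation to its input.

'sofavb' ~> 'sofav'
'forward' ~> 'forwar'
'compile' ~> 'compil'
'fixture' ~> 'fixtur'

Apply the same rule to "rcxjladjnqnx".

rcxjladjnqn

What's happening: delete the last character.
Doing the same to "rcxjladjnqnx": "rcxjladjnqn".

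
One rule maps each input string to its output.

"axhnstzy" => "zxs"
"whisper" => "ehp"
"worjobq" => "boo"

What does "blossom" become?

What's happening: move the last 2 characters to the front (rotate right by 2), then keep one character in every 3, starting at position 1 (positions 1st, 4th, 7th, ...).
Applying both steps to "blossom": "ombloss", then "ols".

ols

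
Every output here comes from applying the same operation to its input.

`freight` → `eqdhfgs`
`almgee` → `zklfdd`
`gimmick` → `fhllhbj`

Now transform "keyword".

Rule — shift every letter 1 place backward in the alphabet (wrapping around).
Doing the same to "keyword": "jdxvnqc".

jdxvnqc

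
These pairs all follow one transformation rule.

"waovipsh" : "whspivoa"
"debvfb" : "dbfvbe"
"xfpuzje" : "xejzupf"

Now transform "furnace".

Rule — reverse the string, then move the last character to the front.
Starting from "furnace": after the first operation, "ecanruf"; after the second, "fecanru".

fecanru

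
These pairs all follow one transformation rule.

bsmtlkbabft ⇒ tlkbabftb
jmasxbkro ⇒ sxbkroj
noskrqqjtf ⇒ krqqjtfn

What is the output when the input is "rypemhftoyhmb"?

In each case the input is transformed by: move the first character to the end, then delete the first 2 characters.
Applying both steps to "rypemhftoyhmb": "ypemhftoyhmbr", then "emhftoyhmbr".
(Check on "noskrqqjtf": → "oskrqqjtfn" → "krqqjtfn" ✓)

emhftoyhmbr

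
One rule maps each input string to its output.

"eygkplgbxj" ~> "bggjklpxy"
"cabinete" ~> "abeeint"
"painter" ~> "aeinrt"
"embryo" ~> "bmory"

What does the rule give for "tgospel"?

The pattern: delete the first character, then sort the characters into alphabetical order.
So "tgospel" becomes "eglops".

eglops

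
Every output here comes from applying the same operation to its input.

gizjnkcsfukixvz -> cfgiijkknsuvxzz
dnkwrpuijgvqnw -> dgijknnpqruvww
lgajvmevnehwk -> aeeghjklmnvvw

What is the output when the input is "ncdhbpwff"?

Looking at the pairs, the operation is to sort the characters into alphabetical order.
On "ncdhbpwff" that produces "bcdffhnpw".

bcdffhnpw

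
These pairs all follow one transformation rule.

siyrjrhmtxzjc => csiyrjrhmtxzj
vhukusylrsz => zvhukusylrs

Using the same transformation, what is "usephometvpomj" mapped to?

jusephometvpom

Rule — move the last character to the front.
So "usephometvpomj" becomes "jusephometvpom".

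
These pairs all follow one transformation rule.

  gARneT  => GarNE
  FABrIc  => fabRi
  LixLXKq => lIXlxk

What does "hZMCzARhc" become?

HzmcZarH

Looking at the pairs, the operation is to delete the last character, then flip the case of every letter.
On "hZMCzARhc": the first step gives "hZMCzARh", and the second then gives "HzmcZarH".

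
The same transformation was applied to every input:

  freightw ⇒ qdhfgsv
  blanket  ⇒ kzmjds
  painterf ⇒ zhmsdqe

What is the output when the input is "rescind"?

Looking at the pairs, the operation is to shift every letter 1 place backward in the alphabet (wrapping around), then delete the first character.
For "rescind" the result is "drbhmc".

drbhmc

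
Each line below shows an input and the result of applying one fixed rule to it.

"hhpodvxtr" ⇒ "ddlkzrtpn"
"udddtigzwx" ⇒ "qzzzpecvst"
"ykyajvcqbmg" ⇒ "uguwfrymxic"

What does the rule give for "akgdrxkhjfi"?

Looking at the pairs, the operation is to shift every letter 4 places backward in the alphabet (wrapping around).
Applying that to "akgdrxkhjfi" gives "wgczntgdfbe".

wgczntgdfbe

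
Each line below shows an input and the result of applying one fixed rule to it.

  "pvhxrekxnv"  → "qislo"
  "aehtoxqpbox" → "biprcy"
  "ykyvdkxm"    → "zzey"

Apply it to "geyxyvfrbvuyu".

hzzgcvv

In each case the input is transformed by: shift every letter 1 place forward in the alphabet (wrapping around), then keep every other character starting from the first (positions 1st, 3rd, 5th, ...).
Applying both steps to "geyxyvfrbvuyu": "hfzyzwgscwvzv", then "hzzgcvv".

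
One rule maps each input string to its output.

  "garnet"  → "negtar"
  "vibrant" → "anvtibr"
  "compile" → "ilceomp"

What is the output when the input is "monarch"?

rcmhona

Each output is the input with this applied: swap the first and last characters, then move the last 3 characters to the front (rotate right by 3).
"monarch" → "rcmhona".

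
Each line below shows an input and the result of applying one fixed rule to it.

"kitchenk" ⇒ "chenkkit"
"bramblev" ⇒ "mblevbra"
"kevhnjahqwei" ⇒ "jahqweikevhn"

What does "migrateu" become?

Looking at the pairs, the operation is to move the last character to the front, then swap the front and back halves of the string.
"migrateu" → "umigrate" → "rateumig".

rateumig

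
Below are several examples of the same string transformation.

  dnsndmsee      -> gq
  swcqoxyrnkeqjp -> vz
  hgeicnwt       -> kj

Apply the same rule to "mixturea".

In each case the input is transformed by: shift every letter 3 places forward in the alphabet (wrapping around), then keep only the first 2 characters.
On "mixturea": the first step gives "plawxuhd", and the second then gives "pl".

pl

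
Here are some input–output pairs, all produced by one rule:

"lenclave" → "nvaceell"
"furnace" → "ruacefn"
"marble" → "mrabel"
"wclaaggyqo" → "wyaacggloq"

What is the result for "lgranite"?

rtaegiln

Each output is the input with this applied: sort the characters into alphabetical order, then move the last 2 characters to the front (rotate right by 2).
"lgranite" → "aegilnrt" → "rtaegiln".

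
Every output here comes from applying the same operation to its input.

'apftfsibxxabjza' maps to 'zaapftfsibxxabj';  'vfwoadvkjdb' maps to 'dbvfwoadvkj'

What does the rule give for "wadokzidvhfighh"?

hhwadokzidvhfig

Looking at the pairs, the operation is to move the last 2 characters to the front (rotate right by 2).
Applying that to "wadokzidvhfighh" gives "hhwadokzidvhfig".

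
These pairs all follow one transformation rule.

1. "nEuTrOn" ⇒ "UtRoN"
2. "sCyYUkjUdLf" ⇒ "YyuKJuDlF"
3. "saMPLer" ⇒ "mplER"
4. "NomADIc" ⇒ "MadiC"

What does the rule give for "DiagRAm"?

The rule is to delete the first 2 characters, then flip the case of every letter.
For "DiagRAm", step one produces "agRAm"; step two turns that into "AGraM".

AGraM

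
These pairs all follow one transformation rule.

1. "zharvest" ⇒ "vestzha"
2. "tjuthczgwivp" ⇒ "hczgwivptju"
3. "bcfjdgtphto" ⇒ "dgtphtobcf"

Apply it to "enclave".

Rule — move the first 3 characters to the end (rotate left by 3), then delete the first character.
Doing the same to "enclave": "aveenc".

aveenc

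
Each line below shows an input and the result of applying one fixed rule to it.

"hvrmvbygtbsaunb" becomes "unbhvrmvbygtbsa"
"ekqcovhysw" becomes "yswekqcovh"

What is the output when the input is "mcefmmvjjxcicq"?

icqmcefmmvjjxc

In each case the input is transformed by: move the last 3 characters to the front (rotate right by 3).
So "mcefmmvjjxcicq" becomes "icqmcefmmvjjxc".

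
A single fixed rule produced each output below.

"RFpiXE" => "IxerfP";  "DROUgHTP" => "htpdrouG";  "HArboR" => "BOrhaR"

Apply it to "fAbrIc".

RiCFaB

In each case the input is transformed by: move the last 3 characters to the front (rotate right by 3), then flip the case of every letter.
For "fAbrIc", step one produces "rIcfAb"; step two turns that into "RiCFaB".
(Check on "DROUgHTP": → "HTPDROUg" → "htpdrouG" ✓)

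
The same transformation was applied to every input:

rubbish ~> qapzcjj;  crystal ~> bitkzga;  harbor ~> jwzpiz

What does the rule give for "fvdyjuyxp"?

gfxndlgrc

Each output is the input with this applied: shift every letter 8 places forward in the alphabet (wrapping around), then move the last 3 characters to the front (rotate right by 3).
On "fvdyjuyxp": the first step gives "ndlgrcgfx", and the second then gives "gfxndlgrc".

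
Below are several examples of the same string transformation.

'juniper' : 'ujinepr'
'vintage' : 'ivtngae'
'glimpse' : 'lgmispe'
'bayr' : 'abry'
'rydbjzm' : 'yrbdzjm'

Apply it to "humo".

The rule is to swap each adjacent pair of characters (1↔2, 3↔4, ...).
Doing the same to "humo": "uhom".

uhom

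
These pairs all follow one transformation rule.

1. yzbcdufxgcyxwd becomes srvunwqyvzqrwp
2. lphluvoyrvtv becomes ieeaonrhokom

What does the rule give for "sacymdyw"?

Rule — shift every letter 7 places backward in the alphabet (wrapping around), then swap each adjacent pair of characters (1↔2, 3↔4, ...).
Applying both steps to "sacymdyw": "ltvrfwrp", then "tlrvwfpr".

tlrvwfpr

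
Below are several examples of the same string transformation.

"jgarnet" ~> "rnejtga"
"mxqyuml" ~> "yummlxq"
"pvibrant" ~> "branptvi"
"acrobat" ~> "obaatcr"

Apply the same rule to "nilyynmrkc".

The pattern: swap the first and last characters, then move the first 3 characters to the end (rotate left by 3).
On "nilyynmrkc": the first step gives "cilyynmrkn", and the second then gives "yynmrkncil".
(Check on "pvibrant": → "tvibranp" → "branptvi" ✓)

yynmrkncil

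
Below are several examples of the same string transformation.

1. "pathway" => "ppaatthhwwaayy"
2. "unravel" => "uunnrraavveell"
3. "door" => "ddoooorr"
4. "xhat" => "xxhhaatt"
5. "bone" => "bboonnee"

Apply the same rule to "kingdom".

What's happening: double every character.
On "kingdom" that produces "kkiinnggddoomm".

kkiinnggddoomm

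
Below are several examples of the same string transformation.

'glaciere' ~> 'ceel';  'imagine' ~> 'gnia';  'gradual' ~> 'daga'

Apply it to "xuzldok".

The pattern: move the first 3 characters to the end (rotate left by 3), then keep every other character starting from the first (positions 1st, 3rd, 5th, ...).
On "xuzldok" that produces "loxz".
(Check on "imagine": → "gineima" → "gnia" ✓)

loxz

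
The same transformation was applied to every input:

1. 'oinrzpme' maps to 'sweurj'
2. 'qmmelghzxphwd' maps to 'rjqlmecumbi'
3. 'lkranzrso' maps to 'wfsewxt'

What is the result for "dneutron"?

What's happening: delete the first 2 characters, then shift every letter 5 places forward in the alphabet (wrapping around).
On "dneutron": the first step gives "eutron", and the second then gives "jzywts".

jzywts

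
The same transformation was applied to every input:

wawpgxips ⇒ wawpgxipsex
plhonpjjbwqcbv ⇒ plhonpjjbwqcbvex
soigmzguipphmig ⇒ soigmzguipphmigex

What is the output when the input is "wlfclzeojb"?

The rule is to append "ex".
Doing the same to "wlfclzeojb": "wlfclzeojbex".

wlfclzeojbex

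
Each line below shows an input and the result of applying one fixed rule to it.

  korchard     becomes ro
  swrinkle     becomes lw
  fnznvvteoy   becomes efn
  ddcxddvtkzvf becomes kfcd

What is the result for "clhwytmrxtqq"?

xqht

Rule — swap the front and back halves of the string, then keep one character in every 3, starting at position 3 (positions 3rd, 6th, 9th, ...).
Working it through for "clhwytmrxtqq": intermediate "mrxtqqclhwyt", final "xqht".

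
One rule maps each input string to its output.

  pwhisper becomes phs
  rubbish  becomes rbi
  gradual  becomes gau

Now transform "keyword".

The transformation: keep every other character starting from the first (positions 1st, 3rd, 5th, ...), then delete the last character.
Applying both steps to "keyword": "kyod", then "kyo".

kyo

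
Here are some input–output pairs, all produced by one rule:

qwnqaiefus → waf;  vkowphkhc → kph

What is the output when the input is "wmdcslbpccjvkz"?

mspjz

Looking at the pairs, the operation is to keep one character in every 3, starting at position 2 (positions 2nd, 5th, 8th, ...).
Doing the same to "wmdcslbpccjvkz": "mspjz".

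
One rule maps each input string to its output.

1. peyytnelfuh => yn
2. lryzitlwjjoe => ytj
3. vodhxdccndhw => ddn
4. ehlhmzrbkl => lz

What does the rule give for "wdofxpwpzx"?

op

The pattern: keep one character in every 3, starting at position 3 (positions 3rd, 6th, 9th, ...), then delete the last character.
For "wdofxpwpzx", step one produces "opz"; step two turns that into "op".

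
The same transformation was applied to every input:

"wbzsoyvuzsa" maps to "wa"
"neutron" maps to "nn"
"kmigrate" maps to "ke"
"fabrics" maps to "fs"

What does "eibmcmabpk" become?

The transformation: take characters alternately from the front and the back (1st, last, 2nd, 2nd-last, ...), then keep only the first 2 characters.
On "eibmcmabpk": the first step gives "ekipbbmacm", and the second then gives "ek".

ek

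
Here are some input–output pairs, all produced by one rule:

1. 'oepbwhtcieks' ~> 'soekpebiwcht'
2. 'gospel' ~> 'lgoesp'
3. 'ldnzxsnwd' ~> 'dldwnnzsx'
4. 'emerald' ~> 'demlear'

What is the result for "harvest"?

thasrev

The pattern: swap the first and last characters, then take characters alternately from the front and the back (1st, last, 2nd, 2nd-last, ...).
On "harvest" that produces "thasrev".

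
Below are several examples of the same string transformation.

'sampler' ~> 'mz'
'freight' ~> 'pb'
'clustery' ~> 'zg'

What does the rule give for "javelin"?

qv

The rule is to shift every letter 8 places forward in the alphabet (wrapping around), then keep only the last 2 characters.
"javelin" → "ridmtqv" → "qv".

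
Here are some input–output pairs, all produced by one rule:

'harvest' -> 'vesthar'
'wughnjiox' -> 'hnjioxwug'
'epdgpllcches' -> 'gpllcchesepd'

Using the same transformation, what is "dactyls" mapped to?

tylsdac

In each case the input is transformed by: move the first 3 characters to the end (rotate left by 3).
On "dactyls" that produces "tylsdac".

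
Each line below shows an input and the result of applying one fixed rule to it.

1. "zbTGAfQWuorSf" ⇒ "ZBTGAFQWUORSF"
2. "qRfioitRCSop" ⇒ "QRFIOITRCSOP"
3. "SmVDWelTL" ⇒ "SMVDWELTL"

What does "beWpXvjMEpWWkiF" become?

BEWPXVJMEPWWKIF

In each case the input is transformed by: convert every letter to uppercase.
So "beWpXvjMEpWWkiF" becomes "BEWPXVJMEPWWKIF".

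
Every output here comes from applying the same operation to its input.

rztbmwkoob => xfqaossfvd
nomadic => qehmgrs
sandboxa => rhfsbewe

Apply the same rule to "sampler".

What's happening: shift every letter 4 places forward in the alphabet (wrapping around), then move the first 2 characters to the end (rotate left by 2).
Starting from "sampler": after the first operation, "weqtpiv"; after the second, "qtpivwe".

qtpivwe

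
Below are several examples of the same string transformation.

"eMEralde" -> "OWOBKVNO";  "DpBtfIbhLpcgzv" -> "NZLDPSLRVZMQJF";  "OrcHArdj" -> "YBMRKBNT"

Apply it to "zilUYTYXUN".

In each case the input is transformed by: shift every letter 10 places forward in the alphabet (wrapping around), then convert every letter to uppercase.
Starting from "zilUYTYXUN": after the first operation, "jsvEIDIHEX"; after the second, "JSVEIDIHEX".

JSVEIDIHEX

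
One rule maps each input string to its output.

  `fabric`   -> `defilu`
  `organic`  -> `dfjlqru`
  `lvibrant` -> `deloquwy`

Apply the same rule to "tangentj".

In each case the input is transformed by: sort the characters into alphabetical order, then shift every letter 3 places forward in the alphabet (wrapping around).
Applying both steps to "tangentj": "aegjnntt", then "dhjmqqww".

dhjmqqww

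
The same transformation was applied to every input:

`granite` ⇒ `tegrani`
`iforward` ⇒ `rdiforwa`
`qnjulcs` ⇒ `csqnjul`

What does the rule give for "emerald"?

The transformation: move the last 2 characters to the front (rotate right by 2).
For "emerald" the result is "ldemera".

ldemera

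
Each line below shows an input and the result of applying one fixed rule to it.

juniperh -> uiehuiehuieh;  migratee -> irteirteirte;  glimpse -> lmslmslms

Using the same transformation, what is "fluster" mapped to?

In each case the input is transformed by: keep every other character starting from the second (positions 2nd, 4th, 6th, ...), then write the whole string 3 times in a row.
Applying both steps to "fluster": "lse", then "lselselse".

lselselse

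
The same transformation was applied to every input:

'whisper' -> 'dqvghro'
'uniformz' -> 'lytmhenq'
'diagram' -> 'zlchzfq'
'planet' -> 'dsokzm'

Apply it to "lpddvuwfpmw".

lvkoccutveo

Looking at the pairs, the operation is to shift every letter 1 place backward in the alphabet (wrapping around), then move the last 2 characters to the front (rotate right by 2).
Starting from "lpddvuwfpmw": after the first operation, "koccutveolv"; after the second, "lvkoccutveo".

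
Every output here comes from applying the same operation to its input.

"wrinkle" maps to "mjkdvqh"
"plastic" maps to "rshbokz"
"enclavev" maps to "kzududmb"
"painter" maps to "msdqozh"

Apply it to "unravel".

zudktmq

What's happening: shift every letter 1 place backward in the alphabet (wrapping around), then move the first 3 characters to the end (rotate left by 3).
Working it through for "unravel": intermediate "tmqzudk", final "zudktmq".
(Check on "wrinkle": → "vqhmjkd" → "mjkdvqh" ✓)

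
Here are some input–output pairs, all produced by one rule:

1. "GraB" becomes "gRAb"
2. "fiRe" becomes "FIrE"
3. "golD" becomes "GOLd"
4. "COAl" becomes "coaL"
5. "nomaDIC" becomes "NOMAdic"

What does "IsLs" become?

The rule is to flip the case of every letter.
Applying that to "IsLs" gives "iSlS".

iSlS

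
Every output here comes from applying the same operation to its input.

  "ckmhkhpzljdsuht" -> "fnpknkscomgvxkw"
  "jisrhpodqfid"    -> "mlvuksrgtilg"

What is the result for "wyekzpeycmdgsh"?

The rule is to shift every letter 3 places forward in the alphabet (wrapping around).
Doing the same to "wyekzpeycmdgsh": "zbhncshbfpgjvk".

zbhncshbfpgjvk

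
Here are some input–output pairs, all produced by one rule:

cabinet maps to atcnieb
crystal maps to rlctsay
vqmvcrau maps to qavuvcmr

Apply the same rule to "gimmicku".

The pattern: swap each adjacent pair of characters (1↔2, 3↔4, ...), then take characters alternately from the front and the back (1st, last, 2nd, 2nd-last, ...).
On "gimmicku": the first step gives "igmmciuk", and the second then gives "ikgumimc".

ikgumimc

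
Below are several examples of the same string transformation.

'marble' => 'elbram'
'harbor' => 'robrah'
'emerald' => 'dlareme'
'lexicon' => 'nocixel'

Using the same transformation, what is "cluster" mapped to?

retsulc

The pattern: reverse the string.
For "cluster" the result is "retsulc".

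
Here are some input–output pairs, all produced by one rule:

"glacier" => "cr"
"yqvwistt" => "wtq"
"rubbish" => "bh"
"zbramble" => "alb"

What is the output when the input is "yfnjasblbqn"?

jbqf

The rule is to move the first 2 characters to the end (rotate left by 2), then keep one character in every 3, starting at position 2 (positions 2nd, 5th, 8th, ...).
"yfnjasblbqn" → "njasblbqnyf" → "jbqf".
(Check on "yqvwistt": → "vwisttyq" → "wtq" ✓)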